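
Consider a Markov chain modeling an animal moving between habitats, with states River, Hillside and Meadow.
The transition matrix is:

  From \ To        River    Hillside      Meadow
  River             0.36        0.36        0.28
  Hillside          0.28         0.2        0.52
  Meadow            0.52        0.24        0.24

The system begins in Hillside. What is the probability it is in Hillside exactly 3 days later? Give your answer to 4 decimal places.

0.2806

Propagate the distribution vector 3 days from Hillside.
After 0 days: (0.0000, 1.0000, 0.0000)
After 1 day: (0.2800, 0.2000, 0.5200)
After 2 days: (0.4272, 0.2656, 0.3072)
After 3 days: (0.3879, 0.2806, 0.3315)
P(in Hillside after 3 days) = 0.2806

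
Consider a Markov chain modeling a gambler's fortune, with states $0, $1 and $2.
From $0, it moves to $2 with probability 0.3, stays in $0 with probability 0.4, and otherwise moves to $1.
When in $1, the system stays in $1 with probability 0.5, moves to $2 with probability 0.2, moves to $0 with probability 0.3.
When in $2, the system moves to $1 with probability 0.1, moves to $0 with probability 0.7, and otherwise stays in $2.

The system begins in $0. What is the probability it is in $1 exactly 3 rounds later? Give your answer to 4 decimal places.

0.3120

Propagate the distribution vector 3 rounds from $0.
After 0 rounds: (1.0000, 0.0000, 0.0000)
After 1 round: (0.4000, 0.3000, 0.3000)
After 2 rounds: (0.4600, 0.3000, 0.2400)
After 3 rounds: (0.4420, 0.3120, 0.2460)
P(in $1 after 3 rounds) = 0.3120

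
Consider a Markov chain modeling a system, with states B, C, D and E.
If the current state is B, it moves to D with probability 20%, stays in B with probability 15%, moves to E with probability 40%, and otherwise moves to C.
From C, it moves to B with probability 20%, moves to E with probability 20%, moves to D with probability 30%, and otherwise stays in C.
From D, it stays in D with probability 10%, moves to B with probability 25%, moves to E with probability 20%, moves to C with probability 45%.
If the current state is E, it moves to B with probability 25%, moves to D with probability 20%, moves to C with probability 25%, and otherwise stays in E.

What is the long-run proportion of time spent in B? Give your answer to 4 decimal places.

0.2133

Let the stationary distribution be π with π = πP and π_1 + π_2 + π_3 + π_4 = 1.
π_1 = 0.15·π_1 + 0.2·π_2 + 0.25·π_3 + 0.25·π_4
π_2 = 0.25·π_1 + 0.3·π_2 + 0.45·π_3 + 0.25·π_4
π_3 = 0.2·π_1 + 0.3·π_2 + 0.1·π_3 + 0.2·π_4
Solving with the normalization constraint gives π = (0.2133, 0.3073, 0.2098, 0.2696).
So the stationary probability of B is 0.2133.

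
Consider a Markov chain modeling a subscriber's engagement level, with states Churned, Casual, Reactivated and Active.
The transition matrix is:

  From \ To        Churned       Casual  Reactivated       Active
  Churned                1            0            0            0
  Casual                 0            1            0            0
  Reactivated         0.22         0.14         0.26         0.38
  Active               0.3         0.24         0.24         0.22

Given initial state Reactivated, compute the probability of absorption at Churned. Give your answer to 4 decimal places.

0.5877

Let h(s) be the probability of absorption at Churned starting from transient state s. Then h(Churned) = 1 and h(Casual) = 0. By first-step analysis:
h(Reactivated) = 0.22·1 + 0.14·0 + 0.26·h(Reactivated) + 0.38·h(Active)
h(Active) = 0.3·1 + 0.24·0 + 0.24·h(Reactivated) + 0.22·h(Active)
Solving: h(Reactivated) = 0.5877, h(Active) = 0.5654.
Starting from Reactivated, the probability is 0.5877.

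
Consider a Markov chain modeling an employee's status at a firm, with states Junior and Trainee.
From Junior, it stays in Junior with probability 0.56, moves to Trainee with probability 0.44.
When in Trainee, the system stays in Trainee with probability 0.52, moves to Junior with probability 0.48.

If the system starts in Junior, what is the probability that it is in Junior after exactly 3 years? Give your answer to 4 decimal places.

Propagate the distribution vector 3 years from Junior.
After 0 years: (1.0000, 0.0000)
After 1 year: (0.5600, 0.4400)
After 2 years: (0.5248, 0.4752)
After 3 years: (0.5220, 0.4780)
P(in Junior after 3 years) = 0.5220

0.5220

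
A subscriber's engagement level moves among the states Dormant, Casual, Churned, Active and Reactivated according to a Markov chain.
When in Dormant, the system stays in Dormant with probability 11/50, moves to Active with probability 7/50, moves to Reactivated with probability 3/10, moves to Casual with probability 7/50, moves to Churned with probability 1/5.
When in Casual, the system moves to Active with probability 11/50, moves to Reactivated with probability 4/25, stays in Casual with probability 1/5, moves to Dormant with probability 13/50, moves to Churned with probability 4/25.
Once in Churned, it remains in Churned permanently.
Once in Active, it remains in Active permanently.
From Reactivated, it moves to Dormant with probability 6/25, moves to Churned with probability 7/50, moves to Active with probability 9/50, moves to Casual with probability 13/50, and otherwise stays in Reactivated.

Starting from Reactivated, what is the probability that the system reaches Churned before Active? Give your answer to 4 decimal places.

Let h(s) be the probability of absorption at Churned starting from transient state s. Then h(Churned) = 1 and h(Active) = 0. By first-step analysis:
h(Dormant) = 0.22·h(Dormant) + 0.14·h(Casual) + 0.2·1 + 0.14·0 + 0.3·h(Reactivated)
h(Casual) = 0.26·h(Dormant) + 0.2·h(Casual) + 0.16·1 + 0.22·0 + 0.16·h(Reactivated)
h(Reactivated) = 0.24·h(Dormant) + 0.26·h(Casual) + 0.14·1 + 0.18·0 + 0.18·h(Reactivated)
Solving: h(Dormant) = 0.5202, h(Casual) = 0.4630, h(Reactivated) = 0.4698.
Starting from Reactivated, the probability is 0.4698.

0.4698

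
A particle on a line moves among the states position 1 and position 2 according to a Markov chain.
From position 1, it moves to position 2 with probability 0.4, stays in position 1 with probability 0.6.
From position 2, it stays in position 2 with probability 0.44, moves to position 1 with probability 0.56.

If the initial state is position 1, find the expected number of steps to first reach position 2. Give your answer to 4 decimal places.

Let t(s) be the expected number of steps to first reach position 2 from state s, with t(position 2) = 0. Conditioning on the first step:
t(position 1) = 1 + 0.6·t(position 1)
Solving: t(position 1) = 2.5000.
Expected steps from position 1 to position 2: 2.5000.

2.5000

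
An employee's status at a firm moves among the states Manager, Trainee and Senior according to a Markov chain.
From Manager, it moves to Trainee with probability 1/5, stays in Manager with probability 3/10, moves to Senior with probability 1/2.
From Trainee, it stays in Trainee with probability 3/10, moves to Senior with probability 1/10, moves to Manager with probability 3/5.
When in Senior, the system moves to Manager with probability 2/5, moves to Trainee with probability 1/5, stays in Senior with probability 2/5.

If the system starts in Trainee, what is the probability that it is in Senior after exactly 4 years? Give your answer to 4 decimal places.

Propagate the distribution vector 4 years from Trainee.
After 0 years: (0.0000, 1.0000, 0.0000)
After 1 year: (0.6000, 0.3000, 0.1000)
After 2 years: (0.4000, 0.2300, 0.3700)
After 3 years: (0.4060, 0.2230, 0.3710)
After 4 years: (0.4040, 0.2223, 0.3737)
P(in Senior after 4 years) = 0.3737

0.3737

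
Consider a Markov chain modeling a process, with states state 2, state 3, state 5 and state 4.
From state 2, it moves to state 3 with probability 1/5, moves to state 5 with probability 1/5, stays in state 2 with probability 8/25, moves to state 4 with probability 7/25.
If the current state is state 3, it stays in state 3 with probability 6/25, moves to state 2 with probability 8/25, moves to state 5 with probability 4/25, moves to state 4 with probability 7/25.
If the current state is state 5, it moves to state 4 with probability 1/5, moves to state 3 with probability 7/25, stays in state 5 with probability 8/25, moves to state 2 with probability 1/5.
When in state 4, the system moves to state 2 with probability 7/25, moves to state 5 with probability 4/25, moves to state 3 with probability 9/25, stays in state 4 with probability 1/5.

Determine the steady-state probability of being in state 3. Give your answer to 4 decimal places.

Let the stationary distribution be π with π = πP and π_1 + π_2 + π_3 + π_4 = 1.
π_1 = 0.32·π_1 + 0.32·π_2 + 0.2·π_3 + 0.28·π_4
π_2 = 0.2·π_1 + 0.24·π_2 + 0.28·π_3 + 0.36·π_4
π_3 = 0.2·π_1 + 0.16·π_2 + 0.32·π_3 + 0.16·π_4
Solving with the normalization constraint gives π = (0.2857, 0.2660, 0.2041, 0.2441).
So the stationary probability of state 3 is 0.2660.

0.2660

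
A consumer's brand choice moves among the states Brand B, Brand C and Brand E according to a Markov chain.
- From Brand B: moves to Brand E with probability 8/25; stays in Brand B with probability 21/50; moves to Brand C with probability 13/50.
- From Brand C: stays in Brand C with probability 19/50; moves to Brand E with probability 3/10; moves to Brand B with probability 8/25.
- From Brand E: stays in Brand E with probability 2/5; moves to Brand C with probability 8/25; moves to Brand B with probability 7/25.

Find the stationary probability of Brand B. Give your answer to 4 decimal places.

0.3404

Let the stationary distribution be π with π = πP and π_1 + π_2 + π_3 = 1.
π_1 = 0.42·π_1 + 0.32·π_2 + 0.28·π_3
π_2 = 0.26·π_1 + 0.38·π_2 + 0.32·π_3
Solving with the normalization constraint gives π = (0.3404, 0.3187, 0.3409).
So the stationary probability of Brand B is 0.3404.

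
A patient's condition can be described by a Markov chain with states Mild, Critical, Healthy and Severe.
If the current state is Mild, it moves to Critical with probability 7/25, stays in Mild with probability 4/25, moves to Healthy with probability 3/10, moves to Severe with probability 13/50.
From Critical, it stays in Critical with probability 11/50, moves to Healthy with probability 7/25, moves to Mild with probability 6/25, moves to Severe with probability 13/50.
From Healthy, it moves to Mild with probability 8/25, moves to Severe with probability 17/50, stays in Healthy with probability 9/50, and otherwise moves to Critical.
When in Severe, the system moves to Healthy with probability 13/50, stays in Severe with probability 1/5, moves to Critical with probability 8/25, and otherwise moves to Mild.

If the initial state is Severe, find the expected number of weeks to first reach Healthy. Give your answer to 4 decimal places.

3.6473

Let t(s) be the expected number of weeks to first reach Healthy from state s, with t(Healthy) = 0. Conditioning on the first week:
t(Mild) = 1 + 0.16·t(Mild) + 0.28·t(Critical) + 0.26·t(Severe)
t(Critical) = 1 + 0.24·t(Mild) + 0.22·t(Critical) + 0.26·t(Severe)
t(Severe) = 1 + 0.22·t(Mild) + 0.32·t(Critical) + 0.2·t(Severe)
Solving: t(Mild) = 3.5122, t(Critical) = 3.5785, t(Severe) = 3.6473.
Expected weeks from Severe to Healthy: 3.6473.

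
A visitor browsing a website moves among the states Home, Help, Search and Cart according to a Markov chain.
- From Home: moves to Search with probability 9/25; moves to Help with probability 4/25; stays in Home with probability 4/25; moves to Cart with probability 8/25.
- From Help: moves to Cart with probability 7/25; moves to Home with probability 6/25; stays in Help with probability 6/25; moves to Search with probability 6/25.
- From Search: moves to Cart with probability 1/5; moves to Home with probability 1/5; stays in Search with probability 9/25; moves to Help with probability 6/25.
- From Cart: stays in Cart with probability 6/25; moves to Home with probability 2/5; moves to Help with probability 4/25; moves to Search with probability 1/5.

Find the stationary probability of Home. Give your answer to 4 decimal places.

0.2492

Let the stationary distribution be π with π = πP and π_1 + π_2 + π_3 + π_4 = 1.
π_1 = 0.16·π_1 + 0.24·π_2 + 0.2·π_3 + 0.4·π_4
π_2 = 0.16·π_1 + 0.24·π_2 + 0.24·π_3 + 0.16·π_4
π_3 = 0.36·π_1 + 0.24·π_2 + 0.36·π_3 + 0.2·π_4
Solving with the normalization constraint gives π = (0.2492, 0.1996, 0.2951, 0.2561).
So the stationary probability of Home is 0.2492.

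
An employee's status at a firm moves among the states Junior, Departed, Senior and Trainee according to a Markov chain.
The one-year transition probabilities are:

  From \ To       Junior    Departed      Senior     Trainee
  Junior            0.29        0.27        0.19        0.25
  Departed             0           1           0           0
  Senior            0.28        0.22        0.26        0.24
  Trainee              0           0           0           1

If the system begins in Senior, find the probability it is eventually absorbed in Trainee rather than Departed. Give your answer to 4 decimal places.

0.5091

Let h(s) be the probability of absorption at Trainee starting from transient state s. Then h(Trainee) = 1 and h(Departed) = 0. By first-step analysis:
h(Junior) = 0.29·h(Junior) + 0.27·0 + 0.19·h(Senior) + 0.25·1
h(Senior) = 0.28·h(Junior) + 0.22·0 + 0.26·h(Senior) + 0.24·1
Solving: h(Junior) = 0.4884, h(Senior) = 0.5091.
Starting from Senior, the probability is 0.5091.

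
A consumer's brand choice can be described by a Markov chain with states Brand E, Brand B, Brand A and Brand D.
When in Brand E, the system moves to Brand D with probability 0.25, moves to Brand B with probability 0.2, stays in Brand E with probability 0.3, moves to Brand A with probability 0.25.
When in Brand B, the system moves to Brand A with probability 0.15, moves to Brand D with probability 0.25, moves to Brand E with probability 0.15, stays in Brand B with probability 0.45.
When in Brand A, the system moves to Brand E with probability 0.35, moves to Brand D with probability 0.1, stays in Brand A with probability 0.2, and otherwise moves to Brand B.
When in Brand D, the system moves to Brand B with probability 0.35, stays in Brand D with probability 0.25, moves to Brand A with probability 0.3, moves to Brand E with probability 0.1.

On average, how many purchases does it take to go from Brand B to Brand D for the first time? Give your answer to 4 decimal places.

4.4872

Let t(s) be the expected number of purchases to first reach Brand D from state s, with t(Brand D) = 0. Conditioning on the first purchase:
t(Brand E) = 1 + 0.3·t(Brand E) + 0.2·t(Brand B) + 0.25·t(Brand A)
t(Brand B) = 1 + 0.15·t(Brand E) + 0.45·t(Brand B) + 0.15·t(Brand A)
t(Brand A) = 1 + 0.35·t(Brand E) + 0.35·t(Brand B) + 0.2·t(Brand A)
Solving: t(Brand E) = 4.5726, t(Brand B) = 4.4872, t(Brand A) = 5.2137.
Expected purchases from Brand B to Brand D: 4.4872.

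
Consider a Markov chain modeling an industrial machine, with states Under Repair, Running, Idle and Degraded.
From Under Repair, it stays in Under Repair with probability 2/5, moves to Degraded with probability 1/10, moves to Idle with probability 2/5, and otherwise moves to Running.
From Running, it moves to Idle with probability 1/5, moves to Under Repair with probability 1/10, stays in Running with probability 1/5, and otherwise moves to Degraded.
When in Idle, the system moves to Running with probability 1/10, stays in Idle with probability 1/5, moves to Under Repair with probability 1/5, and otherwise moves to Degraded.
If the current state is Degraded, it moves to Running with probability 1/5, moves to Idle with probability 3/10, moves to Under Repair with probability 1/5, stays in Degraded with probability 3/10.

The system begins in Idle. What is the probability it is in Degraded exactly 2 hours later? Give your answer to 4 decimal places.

0.3200

Propagate the distribution vector 2 hours from Idle.
After 0 hours: (0.0000, 0.0000, 1.0000, 0.0000)
After 1 hour: (0.2000, 0.1000, 0.2000, 0.5000)
After 2 hours: (0.2300, 0.1600, 0.2900, 0.3200)
P(in Degraded after 2 hours) = 0.3200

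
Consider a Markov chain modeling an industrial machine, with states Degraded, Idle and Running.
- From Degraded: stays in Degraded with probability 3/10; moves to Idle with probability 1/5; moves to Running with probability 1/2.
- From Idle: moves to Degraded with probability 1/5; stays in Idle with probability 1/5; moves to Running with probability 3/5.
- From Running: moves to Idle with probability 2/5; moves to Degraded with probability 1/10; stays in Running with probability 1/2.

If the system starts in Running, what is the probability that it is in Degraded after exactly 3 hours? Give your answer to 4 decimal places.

Propagate the distribution vector 3 hours from Running.
After 0 hours: (0.0000, 0.0000, 1.0000)
After 1 hour: (0.1000, 0.4000, 0.5000)
After 2 hours: (0.1600, 0.3000, 0.5400)
After 3 hours: (0.1620, 0.3080, 0.5300)
P(in Degraded after 3 hours) = 0.1620

0.1620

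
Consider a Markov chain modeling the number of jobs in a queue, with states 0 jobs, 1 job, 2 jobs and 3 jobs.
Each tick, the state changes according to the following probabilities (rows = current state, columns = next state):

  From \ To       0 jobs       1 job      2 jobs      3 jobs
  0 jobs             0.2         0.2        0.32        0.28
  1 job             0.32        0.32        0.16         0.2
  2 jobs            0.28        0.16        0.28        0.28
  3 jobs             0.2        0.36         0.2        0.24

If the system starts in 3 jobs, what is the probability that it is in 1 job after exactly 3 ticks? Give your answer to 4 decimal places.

0.2625

Propagate the distribution vector 3 ticks from 3 jobs.
After 0 ticks: (0.0000, 0.0000, 0.0000, 1.0000)
After 1 tick: (0.2000, 0.3600, 0.2000, 0.2400)
After 2 ticks: (0.2592, 0.2736, 0.2256, 0.2416)
After 3 ticks: (0.2509, 0.2625, 0.2382, 0.2484)
P(in 1 job after 3 ticks) = 0.2625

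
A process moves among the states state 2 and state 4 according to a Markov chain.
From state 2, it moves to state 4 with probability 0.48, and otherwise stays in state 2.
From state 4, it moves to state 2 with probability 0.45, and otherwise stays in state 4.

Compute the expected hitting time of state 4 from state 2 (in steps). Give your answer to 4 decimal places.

Let t(s) be the expected number of steps to first reach state 4 from state s, with t(state 4) = 0. Conditioning on the first step:
t(state 2) = 1 + 0.52·t(state 2)
Solving: t(state 2) = 2.0833.
Expected steps from state 2 to state 4: 2.0833.

2.0833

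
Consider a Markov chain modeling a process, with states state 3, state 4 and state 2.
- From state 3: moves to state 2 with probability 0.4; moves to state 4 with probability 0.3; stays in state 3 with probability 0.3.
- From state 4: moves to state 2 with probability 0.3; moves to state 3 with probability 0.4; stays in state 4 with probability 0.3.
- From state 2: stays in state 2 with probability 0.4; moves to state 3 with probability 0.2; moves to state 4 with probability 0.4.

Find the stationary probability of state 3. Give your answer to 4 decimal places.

Let the stationary distribution be π with π = πP and π_1 + π_2 + π_3 = 1.
π_1 = 0.3·π_1 + 0.4·π_2 + 0.2·π_3
π_2 = 0.3·π_1 + 0.3·π_2 + 0.4·π_3
Solving with the normalization constraint gives π = (0.2970, 0.3366, 0.3663).
So the stationary probability of state 3 is 0.2970.

0.2970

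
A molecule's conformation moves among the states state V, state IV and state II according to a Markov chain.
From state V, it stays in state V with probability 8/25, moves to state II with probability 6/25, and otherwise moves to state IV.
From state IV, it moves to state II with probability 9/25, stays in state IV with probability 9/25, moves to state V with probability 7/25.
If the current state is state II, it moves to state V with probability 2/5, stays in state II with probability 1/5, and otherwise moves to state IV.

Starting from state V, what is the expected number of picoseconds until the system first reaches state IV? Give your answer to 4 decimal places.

2.3214

Let t(s) be the expected number of picoseconds to first reach state IV from state s, with t(state IV) = 0. Conditioning on the first picosecond:
t(state V) = 1 + 0.32·t(state V) + 0.24·t(state II)
t(state II) = 1 + 0.4·t(state V) + 0.2·t(state II)
Solving: t(state V) = 2.3214, t(state II) = 2.4107.
Expected picoseconds from state V to state IV: 2.3214.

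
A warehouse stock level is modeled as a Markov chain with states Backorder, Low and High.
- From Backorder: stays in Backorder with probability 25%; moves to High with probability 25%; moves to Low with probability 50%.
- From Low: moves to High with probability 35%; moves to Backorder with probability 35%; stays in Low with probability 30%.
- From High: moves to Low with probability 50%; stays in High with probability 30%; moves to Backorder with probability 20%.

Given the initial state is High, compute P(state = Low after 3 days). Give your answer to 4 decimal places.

Propagate the distribution vector 3 days from High.
After 0 days: (0.0000, 0.0000, 1.0000)
After 1 day: (0.2000, 0.5000, 0.3000)
After 2 days: (0.2850, 0.4000, 0.3150)
After 3 days: (0.2743, 0.4200, 0.3058)
P(in Low after 3 days) = 0.4200

0.4200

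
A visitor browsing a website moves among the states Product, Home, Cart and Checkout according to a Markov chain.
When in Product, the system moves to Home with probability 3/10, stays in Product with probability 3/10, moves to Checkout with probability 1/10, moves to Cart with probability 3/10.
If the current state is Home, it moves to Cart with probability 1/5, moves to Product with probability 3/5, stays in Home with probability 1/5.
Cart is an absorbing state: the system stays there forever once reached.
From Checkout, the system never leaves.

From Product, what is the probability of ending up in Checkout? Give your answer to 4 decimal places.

Let h(s) be the probability of absorption at Checkout starting from transient state s. Then h(Checkout) = 1 and h(Cart) = 0. By first-step analysis:
h(Product) = 0.3·h(Product) + 0.3·h(Home) + 0.3·0 + 0.1·1
h(Home) = 0.6·h(Product) + 0.2·h(Home) + 0.2·0
Solving: h(Product) = 0.2105, h(Home) = 0.1579.
Starting from Product, the probability is 0.2105.

0.2105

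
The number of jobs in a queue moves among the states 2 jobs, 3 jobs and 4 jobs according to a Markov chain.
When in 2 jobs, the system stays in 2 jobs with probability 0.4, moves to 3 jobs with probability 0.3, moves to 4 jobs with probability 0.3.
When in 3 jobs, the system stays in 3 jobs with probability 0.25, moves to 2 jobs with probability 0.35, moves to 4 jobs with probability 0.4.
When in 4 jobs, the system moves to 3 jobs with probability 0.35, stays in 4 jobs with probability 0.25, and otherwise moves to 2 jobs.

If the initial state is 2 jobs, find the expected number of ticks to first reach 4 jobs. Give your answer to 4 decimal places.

3.0435

Let t(s) be the expected number of ticks to first reach 4 jobs from state s, with t(4 jobs) = 0. Conditioning on the first tick:
t(2 jobs) = 1 + 0.4·t(2 jobs) + 0.3·t(3 jobs)
t(3 jobs) = 1 + 0.35·t(2 jobs) + 0.25·t(3 jobs)
Solving: t(2 jobs) = 3.0435, t(3 jobs) = 2.7536.
Expected ticks from 2 jobs to 4 jobs: 3.0435.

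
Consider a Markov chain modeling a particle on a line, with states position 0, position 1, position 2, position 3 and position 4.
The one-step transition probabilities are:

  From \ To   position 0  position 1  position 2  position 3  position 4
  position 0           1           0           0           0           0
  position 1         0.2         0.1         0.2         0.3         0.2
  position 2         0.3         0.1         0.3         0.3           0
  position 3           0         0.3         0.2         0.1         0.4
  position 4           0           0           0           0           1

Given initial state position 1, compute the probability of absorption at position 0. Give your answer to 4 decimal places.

Let h(s) be the probability of absorption at position 0 starting from transient state s. Then h(position 0) = 1 and h(position 4) = 0. By first-step analysis:
h(position 1) = 0.2·1 + 0.1·h(position 1) + 0.2·h(position 2) + 0.3·h(position 3) + 0.2·0
h(position 2) = 0.3·1 + 0.1·h(position 1) + 0.3·h(position 2) + 0.3·h(position 3)
h(position 3) = 0.3·h(position 1) + 0.2·h(position 2) + 0.1·h(position 3) + 0.4·0
Solving: h(position 1) = 0.4559, h(position 2) = 0.6176, h(position 3) = 0.2892.
Starting from position 1, the probability is 0.4559.

0.4559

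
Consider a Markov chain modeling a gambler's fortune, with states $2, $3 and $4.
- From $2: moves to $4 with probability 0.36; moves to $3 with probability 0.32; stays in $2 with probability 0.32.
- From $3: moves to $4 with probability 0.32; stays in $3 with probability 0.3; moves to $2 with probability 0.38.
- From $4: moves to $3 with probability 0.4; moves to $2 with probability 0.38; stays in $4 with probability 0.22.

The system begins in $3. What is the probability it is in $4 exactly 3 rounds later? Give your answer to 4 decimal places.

0.3040

Propagate the distribution vector 3 rounds from $3.
After 0 rounds: (0.0000, 1.0000, 0.0000)
After 1 round: (0.3800, 0.3000, 0.3200)
After 2 rounds: (0.3572, 0.3396, 0.3032)
After 3 rounds: (0.3586, 0.3375, 0.3040)
P(in $4 after 3 rounds) = 0.3040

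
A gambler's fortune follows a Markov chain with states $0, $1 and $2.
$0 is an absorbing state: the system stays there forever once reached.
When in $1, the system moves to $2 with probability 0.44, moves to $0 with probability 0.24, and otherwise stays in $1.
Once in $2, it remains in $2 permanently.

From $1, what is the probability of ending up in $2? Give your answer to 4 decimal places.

Let h(s) be the probability of absorption at $2 starting from transient state s. Then h($2) = 1 and h($0) = 0. By first-step analysis:
h($1) = 0.24·0 + 0.32·h($1) + 0.44·1
Solving: h($1) = 0.6471.
Starting from $1, the probability is 0.6471.

0.6471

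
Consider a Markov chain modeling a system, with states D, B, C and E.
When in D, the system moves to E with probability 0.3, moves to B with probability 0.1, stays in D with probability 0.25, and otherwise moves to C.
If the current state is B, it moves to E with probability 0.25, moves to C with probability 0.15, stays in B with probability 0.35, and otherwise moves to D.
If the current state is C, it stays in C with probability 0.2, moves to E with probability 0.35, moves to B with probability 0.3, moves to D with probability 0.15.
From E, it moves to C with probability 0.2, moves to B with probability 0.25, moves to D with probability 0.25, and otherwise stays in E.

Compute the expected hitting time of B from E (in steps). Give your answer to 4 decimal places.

4.3916

Let t(s) be the expected number of steps to first reach B from state s, with t(B) = 0. Conditioning on the first step:
t(D) = 1 + 0.25·t(D) + 0.35·t(C) + 0.3·t(E)
t(C) = 1 + 0.15·t(D) + 0.2·t(C) + 0.35·t(E)
t(E) = 1 + 0.25·t(D) + 0.2·t(C) + 0.3·t(E)
Solving: t(D) = 5.0081, t(C) = 4.1103, t(E) = 4.3916.
Expected steps from E to B: 4.3916.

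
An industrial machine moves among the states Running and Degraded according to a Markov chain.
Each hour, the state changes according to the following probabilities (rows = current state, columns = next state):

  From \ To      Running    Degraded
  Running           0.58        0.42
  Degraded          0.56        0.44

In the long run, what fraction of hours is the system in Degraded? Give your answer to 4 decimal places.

0.4286

Let the stationary distribution be π with π = πP and π_1 + π_2 = 1.
π_1 = 0.58·π_1 + 0.56·π_2
Solving with the normalization constraint gives π = (0.5714, 0.4286).
So the stationary probability of Degraded is 0.4286.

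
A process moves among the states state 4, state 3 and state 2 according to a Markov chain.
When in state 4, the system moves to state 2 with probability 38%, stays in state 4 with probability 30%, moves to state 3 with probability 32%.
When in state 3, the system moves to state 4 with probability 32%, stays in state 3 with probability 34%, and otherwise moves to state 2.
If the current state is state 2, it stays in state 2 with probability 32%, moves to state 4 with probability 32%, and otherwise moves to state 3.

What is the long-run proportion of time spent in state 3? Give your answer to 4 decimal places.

Let the stationary distribution be π with π = πP and π_1 + π_2 + π_3 = 1.
π_1 = 0.3·π_1 + 0.32·π_2 + 0.32·π_3
π_2 = 0.32·π_1 + 0.34·π_2 + 0.36·π_3
Solving with the normalization constraint gives π = (0.3137, 0.3406, 0.3456).
So the stationary probability of state 3 is 0.3406.

0.3406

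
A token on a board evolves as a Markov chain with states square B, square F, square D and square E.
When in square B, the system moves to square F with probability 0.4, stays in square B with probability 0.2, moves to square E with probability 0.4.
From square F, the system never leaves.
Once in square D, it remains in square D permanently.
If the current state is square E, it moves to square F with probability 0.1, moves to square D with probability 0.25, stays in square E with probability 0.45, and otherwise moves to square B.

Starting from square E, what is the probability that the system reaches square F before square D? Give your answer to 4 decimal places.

Let h(s) be the probability of absorption at square F starting from transient state s. Then h(square F) = 1 and h(square D) = 0. By first-step analysis:
h(square B) = 0.2·h(square B) + 0.4·1 + 0.4·h(square E)
h(square E) = 0.2·h(square B) + 0.1·1 + 0.25·0 + 0.45·h(square E)
Solving: h(square B) = 0.7222, h(square E) = 0.4444.
Starting from square E, the probability is 0.4444.

0.4444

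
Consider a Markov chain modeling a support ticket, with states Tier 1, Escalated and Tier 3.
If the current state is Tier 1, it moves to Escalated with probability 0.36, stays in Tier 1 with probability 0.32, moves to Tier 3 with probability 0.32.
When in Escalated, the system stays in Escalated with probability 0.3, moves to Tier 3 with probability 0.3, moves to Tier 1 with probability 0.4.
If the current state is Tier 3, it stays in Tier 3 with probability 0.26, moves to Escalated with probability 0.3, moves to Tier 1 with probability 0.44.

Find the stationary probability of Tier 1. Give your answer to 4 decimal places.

Let the stationary distribution be π with π = πP and π_1 + π_2 + π_3 = 1.
π_1 = 0.32·π_1 + 0.4·π_2 + 0.44·π_3
π_2 = 0.36·π_1 + 0.3·π_2 + 0.3·π_3
Solving with the normalization constraint gives π = (0.3813, 0.3229, 0.2958).
So the stationary probability of Tier 1 is 0.3813.

0.3813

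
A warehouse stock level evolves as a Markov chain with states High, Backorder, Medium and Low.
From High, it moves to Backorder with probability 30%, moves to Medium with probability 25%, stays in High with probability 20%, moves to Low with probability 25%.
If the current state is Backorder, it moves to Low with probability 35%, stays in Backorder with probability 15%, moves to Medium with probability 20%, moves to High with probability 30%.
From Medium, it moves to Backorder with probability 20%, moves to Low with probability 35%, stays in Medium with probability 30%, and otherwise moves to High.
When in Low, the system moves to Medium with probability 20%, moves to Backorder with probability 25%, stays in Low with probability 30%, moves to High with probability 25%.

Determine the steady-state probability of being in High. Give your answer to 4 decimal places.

0.2265

Let the stationary distribution be π with π = πP and π_1 + π_2 + π_3 + π_4 = 1.
π_1 = 0.2·π_1 + 0.3·π_2 + 0.15·π_3 + 0.25·π_4
π_2 = 0.3·π_1 + 0.15·π_2 + 0.2·π_3 + 0.25·π_4
π_3 = 0.25·π_1 + 0.2·π_2 + 0.3·π_3 + 0.2·π_4
Solving with the normalization constraint gives π = (0.2265, 0.2269, 0.2348, 0.3118).
So the stationary probability of High is 0.2265.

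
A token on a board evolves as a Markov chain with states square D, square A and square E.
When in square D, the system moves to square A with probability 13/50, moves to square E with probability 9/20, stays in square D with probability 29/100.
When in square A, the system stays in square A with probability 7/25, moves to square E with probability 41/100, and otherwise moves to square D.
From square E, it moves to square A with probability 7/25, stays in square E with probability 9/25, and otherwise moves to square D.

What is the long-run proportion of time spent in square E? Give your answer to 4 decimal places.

Let the stationary distribution be π with π = πP and π_1 + π_2 + π_3 = 1.
π_1 = 0.29·π_1 + 0.31·π_2 + 0.36·π_3
π_2 = 0.26·π_1 + 0.28·π_2 + 0.28·π_3
Solving with the normalization constraint gives π = (0.3237, 0.2735, 0.4028).
So the stationary probability of square E is 0.4028.

0.4028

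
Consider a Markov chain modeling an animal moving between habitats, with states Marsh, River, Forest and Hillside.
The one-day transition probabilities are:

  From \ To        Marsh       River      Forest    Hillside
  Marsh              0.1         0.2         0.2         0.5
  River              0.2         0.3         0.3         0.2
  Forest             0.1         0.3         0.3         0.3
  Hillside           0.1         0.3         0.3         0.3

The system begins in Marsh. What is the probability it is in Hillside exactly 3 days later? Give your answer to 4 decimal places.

0.2950

Propagate the distribution vector 3 days from Marsh.
After 0 days: (1.0000, 0.0000, 0.0000, 0.0000)
After 1 day: (0.1000, 0.2000, 0.2000, 0.5000)
After 2 days: (0.1200, 0.2900, 0.2900, 0.3000)
After 3 days: (0.1290, 0.2880, 0.2880, 0.2950)
P(in Hillside after 3 days) = 0.2950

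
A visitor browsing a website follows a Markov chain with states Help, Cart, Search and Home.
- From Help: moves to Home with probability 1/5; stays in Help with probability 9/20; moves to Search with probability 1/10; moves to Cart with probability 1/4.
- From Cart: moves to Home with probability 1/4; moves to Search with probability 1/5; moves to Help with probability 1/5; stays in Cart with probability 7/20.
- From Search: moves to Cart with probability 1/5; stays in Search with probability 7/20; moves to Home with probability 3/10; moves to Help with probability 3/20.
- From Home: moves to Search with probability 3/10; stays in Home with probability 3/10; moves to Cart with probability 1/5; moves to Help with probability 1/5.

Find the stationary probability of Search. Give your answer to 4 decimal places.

Let the stationary distribution be π with π = πP and π_1 + π_2 + π_3 + π_4 = 1.
π_1 = 0.45·π_1 + 0.2·π_2 + 0.15·π_3 + 0.2·π_4
π_2 = 0.25·π_1 + 0.35·π_2 + 0.2·π_3 + 0.2·π_4
π_3 = 0.1·π_1 + 0.2·π_2 + 0.35·π_3 + 0.3·π_4
Solving with the normalization constraint gives π = (0.2509, 0.2501, 0.2366, 0.2624).
So the stationary probability of Search is 0.2366.

0.2366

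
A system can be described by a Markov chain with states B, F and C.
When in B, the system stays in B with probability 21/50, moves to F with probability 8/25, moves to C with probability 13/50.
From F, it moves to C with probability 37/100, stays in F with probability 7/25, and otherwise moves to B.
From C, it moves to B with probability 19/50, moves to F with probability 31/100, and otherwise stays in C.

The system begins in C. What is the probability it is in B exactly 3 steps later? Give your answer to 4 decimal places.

0.3863

Propagate the distribution vector 3 steps from C.
After 0 steps: (0.0000, 0.0000, 1.0000)
After 1 step: (0.3800, 0.3100, 0.3100)
After 2 steps: (0.3859, 0.3045, 0.3096)
After 3 steps: (0.3863, 0.3047, 0.3090)
P(in B after 3 steps) = 0.3863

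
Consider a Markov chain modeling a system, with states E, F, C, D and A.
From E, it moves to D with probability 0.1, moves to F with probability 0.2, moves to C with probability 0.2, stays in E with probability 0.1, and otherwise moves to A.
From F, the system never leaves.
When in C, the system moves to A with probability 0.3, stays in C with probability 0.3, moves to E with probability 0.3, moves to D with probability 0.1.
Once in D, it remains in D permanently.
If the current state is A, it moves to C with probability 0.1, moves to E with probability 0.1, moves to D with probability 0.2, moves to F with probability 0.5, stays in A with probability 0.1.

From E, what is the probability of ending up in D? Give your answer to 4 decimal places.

Let h(s) be the probability of absorption at D starting from transient state s. Then h(D) = 1 and h(F) = 0. By first-step analysis:
h(E) = 0.1·h(E) + 0.2·0 + 0.2·h(C) + 0.1·1 + 0.4·h(A)
h(C) = 0.3·h(E) + 0.3·h(C) + 0.1·1 + 0.3·h(A)
h(A) = 0.1·h(E) + 0.5·0 + 0.1·h(C) + 0.2·1 + 0.1·h(A)
Solving: h(E) = 0.3409, h(C) = 0.4205, h(A) = 0.3068.
Starting from E, the probability is 0.3409.

0.3409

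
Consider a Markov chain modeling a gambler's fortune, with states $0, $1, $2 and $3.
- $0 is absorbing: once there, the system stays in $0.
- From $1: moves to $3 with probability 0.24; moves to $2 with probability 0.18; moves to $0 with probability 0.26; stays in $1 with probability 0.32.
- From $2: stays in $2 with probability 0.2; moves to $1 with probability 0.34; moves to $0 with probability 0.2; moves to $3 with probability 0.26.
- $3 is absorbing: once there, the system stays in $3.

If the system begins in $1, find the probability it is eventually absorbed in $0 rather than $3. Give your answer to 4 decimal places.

0.5054

Let h(s) be the probability of absorption at $0 starting from transient state s. Then h($0) = 1 and h($3) = 0. By first-step analysis:
h($1) = 0.26·1 + 0.32·h($1) + 0.18·h($2) + 0.24·0
h($2) = 0.2·1 + 0.34·h($1) + 0.2·h($2) + 0.26·0
Solving: h($1) = 0.5054, h($2) = 0.4648.
Starting from $1, the probability is 0.5054.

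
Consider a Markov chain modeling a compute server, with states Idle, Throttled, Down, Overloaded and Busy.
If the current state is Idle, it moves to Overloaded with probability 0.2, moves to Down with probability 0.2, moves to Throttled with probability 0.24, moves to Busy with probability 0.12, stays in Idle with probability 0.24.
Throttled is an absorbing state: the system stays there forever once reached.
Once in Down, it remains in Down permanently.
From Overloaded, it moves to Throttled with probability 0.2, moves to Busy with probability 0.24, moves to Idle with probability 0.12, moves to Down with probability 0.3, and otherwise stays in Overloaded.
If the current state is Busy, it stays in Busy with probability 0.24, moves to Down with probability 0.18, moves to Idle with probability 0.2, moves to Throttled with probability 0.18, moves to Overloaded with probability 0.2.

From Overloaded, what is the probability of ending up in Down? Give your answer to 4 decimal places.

Let h(s) be the probability of absorption at Down starting from transient state s. Then h(Down) = 1 and h(Throttled) = 0. By first-step analysis:
h(Idle) = 0.24·h(Idle) + 0.24·0 + 0.2·1 + 0.2·h(Overloaded) + 0.12·h(Busy)
h(Overloaded) = 0.12·h(Idle) + 0.2·0 + 0.3·1 + 0.14·h(Overloaded) + 0.24·h(Busy)
h(Busy) = 0.2·h(Idle) + 0.18·0 + 0.18·1 + 0.2·h(Overloaded) + 0.24·h(Busy)
Solving: h(Idle) = 0.4919, h(Overloaded) = 0.5609, h(Busy) = 0.5139.
Starting from Overloaded, the probability is 0.5609.

0.5609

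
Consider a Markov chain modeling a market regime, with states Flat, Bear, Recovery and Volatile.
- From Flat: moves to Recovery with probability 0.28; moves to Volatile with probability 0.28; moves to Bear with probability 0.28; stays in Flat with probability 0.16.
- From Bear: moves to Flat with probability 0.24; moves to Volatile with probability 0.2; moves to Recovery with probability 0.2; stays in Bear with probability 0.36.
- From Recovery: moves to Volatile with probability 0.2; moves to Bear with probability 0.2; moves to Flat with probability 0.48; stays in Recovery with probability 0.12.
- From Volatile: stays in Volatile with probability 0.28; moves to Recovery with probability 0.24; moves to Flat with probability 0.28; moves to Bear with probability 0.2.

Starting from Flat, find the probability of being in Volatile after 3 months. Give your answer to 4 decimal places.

0.2433

Propagate the distribution vector 3 months from Flat.
After 0 months: (1.0000, 0.0000, 0.0000, 0.0000)
After 1 month: (0.1600, 0.2800, 0.2800, 0.2800)
After 2 months: (0.3056, 0.2576, 0.2016, 0.2352)
After 3 months: (0.2733, 0.2657, 0.2177, 0.2433)
P(in Volatile after 3 months) = 0.2433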